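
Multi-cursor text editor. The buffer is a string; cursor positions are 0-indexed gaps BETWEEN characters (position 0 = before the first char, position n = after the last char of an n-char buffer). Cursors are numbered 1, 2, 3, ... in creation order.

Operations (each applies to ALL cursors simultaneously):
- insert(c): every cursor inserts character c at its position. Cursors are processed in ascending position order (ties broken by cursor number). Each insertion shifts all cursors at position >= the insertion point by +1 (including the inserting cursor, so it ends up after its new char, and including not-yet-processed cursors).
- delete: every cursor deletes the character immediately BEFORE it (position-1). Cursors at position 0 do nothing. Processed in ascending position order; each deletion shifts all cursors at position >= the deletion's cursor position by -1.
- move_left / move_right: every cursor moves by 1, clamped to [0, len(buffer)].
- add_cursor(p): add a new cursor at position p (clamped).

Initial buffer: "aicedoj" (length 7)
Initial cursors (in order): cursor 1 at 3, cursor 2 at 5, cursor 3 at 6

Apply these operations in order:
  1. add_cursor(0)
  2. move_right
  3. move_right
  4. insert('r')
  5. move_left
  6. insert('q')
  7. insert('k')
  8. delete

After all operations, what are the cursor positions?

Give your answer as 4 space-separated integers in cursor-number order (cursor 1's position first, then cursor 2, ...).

After op 1 (add_cursor(0)): buffer="aicedoj" (len 7), cursors c4@0 c1@3 c2@5 c3@6, authorship .......
After op 2 (move_right): buffer="aicedoj" (len 7), cursors c4@1 c1@4 c2@6 c3@7, authorship .......
After op 3 (move_right): buffer="aicedoj" (len 7), cursors c4@2 c1@5 c2@7 c3@7, authorship .......
After op 4 (insert('r')): buffer="aircedrojrr" (len 11), cursors c4@3 c1@7 c2@11 c3@11, authorship ..4...1..23
After op 5 (move_left): buffer="aircedrojrr" (len 11), cursors c4@2 c1@6 c2@10 c3@10, authorship ..4...1..23
After op 6 (insert('q')): buffer="aiqrcedqrojrqqr" (len 15), cursors c4@3 c1@8 c2@14 c3@14, authorship ..44...11..2233
After op 7 (insert('k')): buffer="aiqkrcedqkrojrqqkkr" (len 19), cursors c4@4 c1@10 c2@18 c3@18, authorship ..444...111..223233
After op 8 (delete): buffer="aiqrcedqrojrqqr" (len 15), cursors c4@3 c1@8 c2@14 c3@14, authorship ..44...11..2233

Answer: 8 14 14 3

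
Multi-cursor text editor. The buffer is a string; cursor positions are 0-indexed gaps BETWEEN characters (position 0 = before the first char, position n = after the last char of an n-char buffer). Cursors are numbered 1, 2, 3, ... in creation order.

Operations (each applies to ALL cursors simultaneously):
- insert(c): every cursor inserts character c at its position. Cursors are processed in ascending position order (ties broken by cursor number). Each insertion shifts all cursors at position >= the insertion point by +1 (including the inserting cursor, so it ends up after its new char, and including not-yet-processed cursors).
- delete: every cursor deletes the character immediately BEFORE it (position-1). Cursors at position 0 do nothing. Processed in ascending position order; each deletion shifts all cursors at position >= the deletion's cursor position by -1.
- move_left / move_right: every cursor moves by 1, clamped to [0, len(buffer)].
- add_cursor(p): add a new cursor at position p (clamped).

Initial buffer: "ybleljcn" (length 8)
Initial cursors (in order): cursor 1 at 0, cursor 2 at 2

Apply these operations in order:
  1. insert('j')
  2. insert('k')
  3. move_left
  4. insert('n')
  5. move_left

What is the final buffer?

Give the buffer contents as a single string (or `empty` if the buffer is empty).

After op 1 (insert('j')): buffer="jybjleljcn" (len 10), cursors c1@1 c2@4, authorship 1..2......
After op 2 (insert('k')): buffer="jkybjkleljcn" (len 12), cursors c1@2 c2@6, authorship 11..22......
After op 3 (move_left): buffer="jkybjkleljcn" (len 12), cursors c1@1 c2@5, authorship 11..22......
After op 4 (insert('n')): buffer="jnkybjnkleljcn" (len 14), cursors c1@2 c2@7, authorship 111..222......
After op 5 (move_left): buffer="jnkybjnkleljcn" (len 14), cursors c1@1 c2@6, authorship 111..222......

Answer: jnkybjnkleljcn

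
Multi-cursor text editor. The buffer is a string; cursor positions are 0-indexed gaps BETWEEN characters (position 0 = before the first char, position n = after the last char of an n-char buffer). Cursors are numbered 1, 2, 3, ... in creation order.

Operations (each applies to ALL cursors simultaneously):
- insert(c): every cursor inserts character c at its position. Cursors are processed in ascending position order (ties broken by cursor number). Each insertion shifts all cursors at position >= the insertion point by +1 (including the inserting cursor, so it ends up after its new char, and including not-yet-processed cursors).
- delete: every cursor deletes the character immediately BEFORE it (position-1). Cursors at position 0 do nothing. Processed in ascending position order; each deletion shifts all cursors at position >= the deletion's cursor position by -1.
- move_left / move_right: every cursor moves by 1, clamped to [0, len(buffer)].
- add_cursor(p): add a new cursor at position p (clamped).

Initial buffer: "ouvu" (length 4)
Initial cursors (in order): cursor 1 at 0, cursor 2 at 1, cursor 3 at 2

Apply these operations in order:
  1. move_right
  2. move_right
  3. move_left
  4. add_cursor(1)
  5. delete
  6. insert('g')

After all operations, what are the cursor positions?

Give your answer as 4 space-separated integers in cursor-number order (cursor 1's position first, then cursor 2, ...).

After op 1 (move_right): buffer="ouvu" (len 4), cursors c1@1 c2@2 c3@3, authorship ....
After op 2 (move_right): buffer="ouvu" (len 4), cursors c1@2 c2@3 c3@4, authorship ....
After op 3 (move_left): buffer="ouvu" (len 4), cursors c1@1 c2@2 c3@3, authorship ....
After op 4 (add_cursor(1)): buffer="ouvu" (len 4), cursors c1@1 c4@1 c2@2 c3@3, authorship ....
After op 5 (delete): buffer="u" (len 1), cursors c1@0 c2@0 c3@0 c4@0, authorship .
After op 6 (insert('g')): buffer="ggggu" (len 5), cursors c1@4 c2@4 c3@4 c4@4, authorship 1234.

Answer: 4 4 4 4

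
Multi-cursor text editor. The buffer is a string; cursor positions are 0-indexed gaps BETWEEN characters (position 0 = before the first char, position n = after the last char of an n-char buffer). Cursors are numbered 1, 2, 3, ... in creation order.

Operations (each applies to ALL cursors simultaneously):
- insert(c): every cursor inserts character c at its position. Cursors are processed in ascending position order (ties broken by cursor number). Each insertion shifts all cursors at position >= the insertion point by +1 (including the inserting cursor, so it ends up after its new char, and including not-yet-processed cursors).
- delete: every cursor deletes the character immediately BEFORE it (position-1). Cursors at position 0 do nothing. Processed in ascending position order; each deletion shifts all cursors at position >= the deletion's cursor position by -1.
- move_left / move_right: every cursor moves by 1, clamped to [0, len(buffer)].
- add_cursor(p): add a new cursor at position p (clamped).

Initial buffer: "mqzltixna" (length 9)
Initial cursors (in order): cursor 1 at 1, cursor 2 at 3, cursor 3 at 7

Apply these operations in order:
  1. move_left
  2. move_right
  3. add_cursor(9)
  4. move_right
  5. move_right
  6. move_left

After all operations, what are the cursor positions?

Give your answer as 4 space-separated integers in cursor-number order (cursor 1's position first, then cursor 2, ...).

After op 1 (move_left): buffer="mqzltixna" (len 9), cursors c1@0 c2@2 c3@6, authorship .........
After op 2 (move_right): buffer="mqzltixna" (len 9), cursors c1@1 c2@3 c3@7, authorship .........
After op 3 (add_cursor(9)): buffer="mqzltixna" (len 9), cursors c1@1 c2@3 c3@7 c4@9, authorship .........
After op 4 (move_right): buffer="mqzltixna" (len 9), cursors c1@2 c2@4 c3@8 c4@9, authorship .........
After op 5 (move_right): buffer="mqzltixna" (len 9), cursors c1@3 c2@5 c3@9 c4@9, authorship .........
After op 6 (move_left): buffer="mqzltixna" (len 9), cursors c1@2 c2@4 c3@8 c4@8, authorship .........

Answer: 2 4 8 8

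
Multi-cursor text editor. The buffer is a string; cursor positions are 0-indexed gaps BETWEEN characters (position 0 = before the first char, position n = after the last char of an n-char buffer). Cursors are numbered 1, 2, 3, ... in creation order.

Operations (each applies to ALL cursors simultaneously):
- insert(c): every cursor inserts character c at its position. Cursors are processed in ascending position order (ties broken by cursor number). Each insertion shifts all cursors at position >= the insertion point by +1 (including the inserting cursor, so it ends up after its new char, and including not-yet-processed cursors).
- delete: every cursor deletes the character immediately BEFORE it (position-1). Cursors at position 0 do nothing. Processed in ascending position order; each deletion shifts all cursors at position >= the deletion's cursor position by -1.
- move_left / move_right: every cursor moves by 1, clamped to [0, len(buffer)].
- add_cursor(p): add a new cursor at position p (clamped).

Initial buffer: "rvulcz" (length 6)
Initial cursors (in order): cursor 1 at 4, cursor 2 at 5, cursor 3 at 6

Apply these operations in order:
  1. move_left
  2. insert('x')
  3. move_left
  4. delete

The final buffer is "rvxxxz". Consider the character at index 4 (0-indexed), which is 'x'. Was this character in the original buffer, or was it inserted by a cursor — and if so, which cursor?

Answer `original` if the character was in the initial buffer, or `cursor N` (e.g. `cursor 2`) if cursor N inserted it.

After op 1 (move_left): buffer="rvulcz" (len 6), cursors c1@3 c2@4 c3@5, authorship ......
After op 2 (insert('x')): buffer="rvuxlxcxz" (len 9), cursors c1@4 c2@6 c3@8, authorship ...1.2.3.
After op 3 (move_left): buffer="rvuxlxcxz" (len 9), cursors c1@3 c2@5 c3@7, authorship ...1.2.3.
After op 4 (delete): buffer="rvxxxz" (len 6), cursors c1@2 c2@3 c3@4, authorship ..123.
Authorship (.=original, N=cursor N): . . 1 2 3 .
Index 4: author = 3

Answer: cursor 3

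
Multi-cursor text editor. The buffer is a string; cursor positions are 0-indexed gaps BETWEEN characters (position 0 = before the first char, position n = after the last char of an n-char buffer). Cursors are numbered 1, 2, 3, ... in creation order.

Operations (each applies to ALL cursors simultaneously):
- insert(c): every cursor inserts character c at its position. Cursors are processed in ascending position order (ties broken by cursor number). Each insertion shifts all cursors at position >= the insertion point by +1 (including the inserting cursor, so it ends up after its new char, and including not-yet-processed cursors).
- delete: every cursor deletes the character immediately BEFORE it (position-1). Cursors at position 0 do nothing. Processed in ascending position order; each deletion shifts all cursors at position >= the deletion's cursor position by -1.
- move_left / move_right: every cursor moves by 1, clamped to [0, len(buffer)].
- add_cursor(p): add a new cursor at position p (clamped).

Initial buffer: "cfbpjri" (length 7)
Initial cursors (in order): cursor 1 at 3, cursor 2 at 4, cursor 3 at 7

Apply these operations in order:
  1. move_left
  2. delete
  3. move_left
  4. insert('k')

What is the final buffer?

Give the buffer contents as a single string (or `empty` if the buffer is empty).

After op 1 (move_left): buffer="cfbpjri" (len 7), cursors c1@2 c2@3 c3@6, authorship .......
After op 2 (delete): buffer="cpji" (len 4), cursors c1@1 c2@1 c3@3, authorship ....
After op 3 (move_left): buffer="cpji" (len 4), cursors c1@0 c2@0 c3@2, authorship ....
After op 4 (insert('k')): buffer="kkcpkji" (len 7), cursors c1@2 c2@2 c3@5, authorship 12..3..

Answer: kkcpkji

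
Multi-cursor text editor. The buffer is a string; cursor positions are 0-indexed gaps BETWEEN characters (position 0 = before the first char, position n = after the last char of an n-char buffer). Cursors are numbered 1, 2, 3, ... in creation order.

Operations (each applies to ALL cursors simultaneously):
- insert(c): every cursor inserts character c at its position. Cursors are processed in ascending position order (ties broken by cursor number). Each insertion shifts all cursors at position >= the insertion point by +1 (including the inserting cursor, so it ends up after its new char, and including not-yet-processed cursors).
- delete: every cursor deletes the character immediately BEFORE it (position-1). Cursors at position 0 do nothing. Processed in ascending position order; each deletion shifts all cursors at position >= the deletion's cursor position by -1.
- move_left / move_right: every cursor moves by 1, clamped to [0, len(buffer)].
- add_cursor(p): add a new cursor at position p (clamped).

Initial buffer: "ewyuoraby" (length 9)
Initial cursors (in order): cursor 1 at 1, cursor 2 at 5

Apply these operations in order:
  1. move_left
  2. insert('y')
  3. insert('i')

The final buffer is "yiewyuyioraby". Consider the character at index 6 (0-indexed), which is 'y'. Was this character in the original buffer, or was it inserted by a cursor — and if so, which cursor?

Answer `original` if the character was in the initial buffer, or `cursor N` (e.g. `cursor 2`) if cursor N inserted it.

Answer: cursor 2

Derivation:
After op 1 (move_left): buffer="ewyuoraby" (len 9), cursors c1@0 c2@4, authorship .........
After op 2 (insert('y')): buffer="yewyuyoraby" (len 11), cursors c1@1 c2@6, authorship 1....2.....
After op 3 (insert('i')): buffer="yiewyuyioraby" (len 13), cursors c1@2 c2@8, authorship 11....22.....
Authorship (.=original, N=cursor N): 1 1 . . . . 2 2 . . . . .
Index 6: author = 2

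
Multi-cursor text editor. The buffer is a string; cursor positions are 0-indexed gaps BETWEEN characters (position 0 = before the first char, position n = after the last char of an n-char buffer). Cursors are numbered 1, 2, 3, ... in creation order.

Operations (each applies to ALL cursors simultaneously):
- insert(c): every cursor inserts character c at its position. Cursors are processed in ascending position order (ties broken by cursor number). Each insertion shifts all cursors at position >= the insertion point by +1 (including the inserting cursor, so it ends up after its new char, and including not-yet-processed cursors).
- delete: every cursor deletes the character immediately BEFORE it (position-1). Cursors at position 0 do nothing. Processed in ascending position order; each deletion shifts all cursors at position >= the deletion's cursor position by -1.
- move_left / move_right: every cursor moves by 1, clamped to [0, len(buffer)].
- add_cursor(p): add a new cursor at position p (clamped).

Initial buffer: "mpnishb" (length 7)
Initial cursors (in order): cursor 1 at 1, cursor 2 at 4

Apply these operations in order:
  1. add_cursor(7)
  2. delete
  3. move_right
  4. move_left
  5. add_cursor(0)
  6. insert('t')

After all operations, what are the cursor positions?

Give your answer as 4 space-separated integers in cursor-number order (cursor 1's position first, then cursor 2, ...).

After op 1 (add_cursor(7)): buffer="mpnishb" (len 7), cursors c1@1 c2@4 c3@7, authorship .......
After op 2 (delete): buffer="pnsh" (len 4), cursors c1@0 c2@2 c3@4, authorship ....
After op 3 (move_right): buffer="pnsh" (len 4), cursors c1@1 c2@3 c3@4, authorship ....
After op 4 (move_left): buffer="pnsh" (len 4), cursors c1@0 c2@2 c3@3, authorship ....
After op 5 (add_cursor(0)): buffer="pnsh" (len 4), cursors c1@0 c4@0 c2@2 c3@3, authorship ....
After op 6 (insert('t')): buffer="ttpntsth" (len 8), cursors c1@2 c4@2 c2@5 c3@7, authorship 14..2.3.

Answer: 2 5 7 2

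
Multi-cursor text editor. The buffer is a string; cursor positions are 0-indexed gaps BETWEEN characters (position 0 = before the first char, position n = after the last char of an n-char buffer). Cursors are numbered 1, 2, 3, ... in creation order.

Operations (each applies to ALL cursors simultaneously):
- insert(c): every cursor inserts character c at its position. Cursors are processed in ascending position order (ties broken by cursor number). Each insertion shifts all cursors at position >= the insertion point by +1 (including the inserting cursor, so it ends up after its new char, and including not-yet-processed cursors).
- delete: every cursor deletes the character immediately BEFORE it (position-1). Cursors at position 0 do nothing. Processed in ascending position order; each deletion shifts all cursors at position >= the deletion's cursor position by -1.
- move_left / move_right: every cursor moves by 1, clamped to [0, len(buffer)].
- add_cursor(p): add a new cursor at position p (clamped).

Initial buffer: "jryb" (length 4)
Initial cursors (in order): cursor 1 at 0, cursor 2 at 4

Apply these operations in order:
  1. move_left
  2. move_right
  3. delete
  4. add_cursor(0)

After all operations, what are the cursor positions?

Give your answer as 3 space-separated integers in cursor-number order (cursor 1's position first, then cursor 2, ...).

Answer: 0 2 0

Derivation:
After op 1 (move_left): buffer="jryb" (len 4), cursors c1@0 c2@3, authorship ....
After op 2 (move_right): buffer="jryb" (len 4), cursors c1@1 c2@4, authorship ....
After op 3 (delete): buffer="ry" (len 2), cursors c1@0 c2@2, authorship ..
After op 4 (add_cursor(0)): buffer="ry" (len 2), cursors c1@0 c3@0 c2@2, authorship ..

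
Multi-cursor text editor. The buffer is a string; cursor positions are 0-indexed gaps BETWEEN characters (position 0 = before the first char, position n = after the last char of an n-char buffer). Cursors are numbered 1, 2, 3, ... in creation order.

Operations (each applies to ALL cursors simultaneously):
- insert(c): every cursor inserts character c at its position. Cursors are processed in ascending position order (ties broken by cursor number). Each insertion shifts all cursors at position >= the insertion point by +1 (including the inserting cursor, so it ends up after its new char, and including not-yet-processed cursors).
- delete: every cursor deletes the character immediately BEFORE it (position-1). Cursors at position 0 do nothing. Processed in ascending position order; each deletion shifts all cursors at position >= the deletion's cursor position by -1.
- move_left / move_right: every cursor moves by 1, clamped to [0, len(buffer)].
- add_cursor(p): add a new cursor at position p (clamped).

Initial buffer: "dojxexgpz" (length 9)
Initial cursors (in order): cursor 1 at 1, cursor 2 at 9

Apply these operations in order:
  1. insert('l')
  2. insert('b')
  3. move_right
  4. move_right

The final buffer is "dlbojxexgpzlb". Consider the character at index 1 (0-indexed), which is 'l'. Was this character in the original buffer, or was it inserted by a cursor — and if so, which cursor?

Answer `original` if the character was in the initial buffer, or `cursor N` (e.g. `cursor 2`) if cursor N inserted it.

After op 1 (insert('l')): buffer="dlojxexgpzl" (len 11), cursors c1@2 c2@11, authorship .1........2
After op 2 (insert('b')): buffer="dlbojxexgpzlb" (len 13), cursors c1@3 c2@13, authorship .11........22
After op 3 (move_right): buffer="dlbojxexgpzlb" (len 13), cursors c1@4 c2@13, authorship .11........22
After op 4 (move_right): buffer="dlbojxexgpzlb" (len 13), cursors c1@5 c2@13, authorship .11........22
Authorship (.=original, N=cursor N): . 1 1 . . . . . . . . 2 2
Index 1: author = 1

Answer: cursor 1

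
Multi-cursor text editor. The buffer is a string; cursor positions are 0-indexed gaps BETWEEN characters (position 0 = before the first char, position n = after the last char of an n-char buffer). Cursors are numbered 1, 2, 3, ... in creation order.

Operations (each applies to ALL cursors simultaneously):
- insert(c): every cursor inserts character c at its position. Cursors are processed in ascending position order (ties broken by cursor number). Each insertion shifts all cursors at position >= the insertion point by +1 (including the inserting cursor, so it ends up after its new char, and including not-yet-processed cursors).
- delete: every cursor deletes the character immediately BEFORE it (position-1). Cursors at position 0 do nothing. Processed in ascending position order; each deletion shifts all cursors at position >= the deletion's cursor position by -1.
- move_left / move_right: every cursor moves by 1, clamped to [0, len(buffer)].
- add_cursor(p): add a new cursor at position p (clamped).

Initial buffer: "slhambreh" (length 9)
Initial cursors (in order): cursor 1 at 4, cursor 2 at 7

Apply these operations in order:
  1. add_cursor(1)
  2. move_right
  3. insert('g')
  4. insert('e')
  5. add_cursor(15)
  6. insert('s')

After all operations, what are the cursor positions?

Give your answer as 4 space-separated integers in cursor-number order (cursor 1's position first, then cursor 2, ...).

Answer: 11 17 5 19

Derivation:
After op 1 (add_cursor(1)): buffer="slhambreh" (len 9), cursors c3@1 c1@4 c2@7, authorship .........
After op 2 (move_right): buffer="slhambreh" (len 9), cursors c3@2 c1@5 c2@8, authorship .........
After op 3 (insert('g')): buffer="slghamgbregh" (len 12), cursors c3@3 c1@7 c2@11, authorship ..3...1...2.
After op 4 (insert('e')): buffer="slgehamgebregeh" (len 15), cursors c3@4 c1@9 c2@14, authorship ..33...11...22.
After op 5 (add_cursor(15)): buffer="slgehamgebregeh" (len 15), cursors c3@4 c1@9 c2@14 c4@15, authorship ..33...11...22.
After op 6 (insert('s')): buffer="slgeshamgesbregeshs" (len 19), cursors c3@5 c1@11 c2@17 c4@19, authorship ..333...111...222.4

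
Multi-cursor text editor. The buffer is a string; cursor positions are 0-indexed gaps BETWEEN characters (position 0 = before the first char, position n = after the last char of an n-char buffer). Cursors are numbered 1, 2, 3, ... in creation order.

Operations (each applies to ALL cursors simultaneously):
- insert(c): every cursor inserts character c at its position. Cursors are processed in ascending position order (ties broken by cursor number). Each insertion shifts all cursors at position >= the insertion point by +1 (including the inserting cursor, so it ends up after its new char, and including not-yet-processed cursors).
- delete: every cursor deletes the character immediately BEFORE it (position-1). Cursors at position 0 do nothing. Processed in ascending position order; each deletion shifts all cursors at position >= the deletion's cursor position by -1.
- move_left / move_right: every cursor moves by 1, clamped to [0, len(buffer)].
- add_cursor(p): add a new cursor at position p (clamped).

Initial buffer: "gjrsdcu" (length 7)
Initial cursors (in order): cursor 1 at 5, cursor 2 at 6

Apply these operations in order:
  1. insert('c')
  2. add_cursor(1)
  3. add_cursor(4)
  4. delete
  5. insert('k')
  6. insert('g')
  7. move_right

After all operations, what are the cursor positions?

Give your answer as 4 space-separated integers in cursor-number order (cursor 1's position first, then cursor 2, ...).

After op 1 (insert('c')): buffer="gjrsdcccu" (len 9), cursors c1@6 c2@8, authorship .....1.2.
After op 2 (add_cursor(1)): buffer="gjrsdcccu" (len 9), cursors c3@1 c1@6 c2@8, authorship .....1.2.
After op 3 (add_cursor(4)): buffer="gjrsdcccu" (len 9), cursors c3@1 c4@4 c1@6 c2@8, authorship .....1.2.
After op 4 (delete): buffer="jrdcu" (len 5), cursors c3@0 c4@2 c1@3 c2@4, authorship .....
After op 5 (insert('k')): buffer="kjrkdkcku" (len 9), cursors c3@1 c4@4 c1@6 c2@8, authorship 3..4.1.2.
After op 6 (insert('g')): buffer="kgjrkgdkgckgu" (len 13), cursors c3@2 c4@6 c1@9 c2@12, authorship 33..44.11.22.
After op 7 (move_right): buffer="kgjrkgdkgckgu" (len 13), cursors c3@3 c4@7 c1@10 c2@13, authorship 33..44.11.22.

Answer: 10 13 3 7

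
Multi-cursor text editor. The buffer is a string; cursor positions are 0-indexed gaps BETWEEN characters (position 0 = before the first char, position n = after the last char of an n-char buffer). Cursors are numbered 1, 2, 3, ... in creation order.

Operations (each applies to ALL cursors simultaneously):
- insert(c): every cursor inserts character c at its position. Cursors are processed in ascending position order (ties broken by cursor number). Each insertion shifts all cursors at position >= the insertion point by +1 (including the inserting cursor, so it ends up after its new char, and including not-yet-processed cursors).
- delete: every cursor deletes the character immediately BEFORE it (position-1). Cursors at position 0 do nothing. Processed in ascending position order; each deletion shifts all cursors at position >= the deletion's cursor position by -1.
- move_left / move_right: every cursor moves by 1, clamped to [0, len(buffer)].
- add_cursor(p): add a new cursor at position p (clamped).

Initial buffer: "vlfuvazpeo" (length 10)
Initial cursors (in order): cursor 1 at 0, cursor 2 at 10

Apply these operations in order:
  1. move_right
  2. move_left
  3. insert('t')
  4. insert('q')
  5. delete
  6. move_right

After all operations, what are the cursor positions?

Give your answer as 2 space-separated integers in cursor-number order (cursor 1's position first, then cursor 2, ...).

Answer: 2 12

Derivation:
After op 1 (move_right): buffer="vlfuvazpeo" (len 10), cursors c1@1 c2@10, authorship ..........
After op 2 (move_left): buffer="vlfuvazpeo" (len 10), cursors c1@0 c2@9, authorship ..........
After op 3 (insert('t')): buffer="tvlfuvazpeto" (len 12), cursors c1@1 c2@11, authorship 1.........2.
After op 4 (insert('q')): buffer="tqvlfuvazpetqo" (len 14), cursors c1@2 c2@13, authorship 11.........22.
After op 5 (delete): buffer="tvlfuvazpeto" (len 12), cursors c1@1 c2@11, authorship 1.........2.
After op 6 (move_right): buffer="tvlfuvazpeto" (len 12), cursors c1@2 c2@12, authorship 1.........2.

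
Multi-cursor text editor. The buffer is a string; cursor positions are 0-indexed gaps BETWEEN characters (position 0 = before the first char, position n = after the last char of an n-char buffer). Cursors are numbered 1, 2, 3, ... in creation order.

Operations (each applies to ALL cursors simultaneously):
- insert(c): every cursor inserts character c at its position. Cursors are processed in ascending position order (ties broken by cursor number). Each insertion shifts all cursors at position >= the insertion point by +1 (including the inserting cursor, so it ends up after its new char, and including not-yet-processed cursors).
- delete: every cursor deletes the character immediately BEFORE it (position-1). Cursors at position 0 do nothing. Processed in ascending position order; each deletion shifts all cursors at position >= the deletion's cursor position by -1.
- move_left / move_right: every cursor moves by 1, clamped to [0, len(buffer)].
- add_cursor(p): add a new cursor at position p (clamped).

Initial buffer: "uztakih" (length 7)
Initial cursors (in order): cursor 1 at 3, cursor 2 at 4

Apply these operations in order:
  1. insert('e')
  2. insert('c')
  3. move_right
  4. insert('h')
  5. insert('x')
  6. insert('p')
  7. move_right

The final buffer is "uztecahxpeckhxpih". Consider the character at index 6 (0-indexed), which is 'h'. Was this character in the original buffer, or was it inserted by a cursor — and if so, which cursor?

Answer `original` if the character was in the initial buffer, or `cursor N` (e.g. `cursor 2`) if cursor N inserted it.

Answer: cursor 1

Derivation:
After op 1 (insert('e')): buffer="uzteaekih" (len 9), cursors c1@4 c2@6, authorship ...1.2...
After op 2 (insert('c')): buffer="uztecaeckih" (len 11), cursors c1@5 c2@8, authorship ...11.22...
After op 3 (move_right): buffer="uztecaeckih" (len 11), cursors c1@6 c2@9, authorship ...11.22...
After op 4 (insert('h')): buffer="uztecaheckhih" (len 13), cursors c1@7 c2@11, authorship ...11.122.2..
After op 5 (insert('x')): buffer="uztecahxeckhxih" (len 15), cursors c1@8 c2@13, authorship ...11.1122.22..
After op 6 (insert('p')): buffer="uztecahxpeckhxpih" (len 17), cursors c1@9 c2@15, authorship ...11.11122.222..
After op 7 (move_right): buffer="uztecahxpeckhxpih" (len 17), cursors c1@10 c2@16, authorship ...11.11122.222..
Authorship (.=original, N=cursor N): . . . 1 1 . 1 1 1 2 2 . 2 2 2 . .
Index 6: author = 1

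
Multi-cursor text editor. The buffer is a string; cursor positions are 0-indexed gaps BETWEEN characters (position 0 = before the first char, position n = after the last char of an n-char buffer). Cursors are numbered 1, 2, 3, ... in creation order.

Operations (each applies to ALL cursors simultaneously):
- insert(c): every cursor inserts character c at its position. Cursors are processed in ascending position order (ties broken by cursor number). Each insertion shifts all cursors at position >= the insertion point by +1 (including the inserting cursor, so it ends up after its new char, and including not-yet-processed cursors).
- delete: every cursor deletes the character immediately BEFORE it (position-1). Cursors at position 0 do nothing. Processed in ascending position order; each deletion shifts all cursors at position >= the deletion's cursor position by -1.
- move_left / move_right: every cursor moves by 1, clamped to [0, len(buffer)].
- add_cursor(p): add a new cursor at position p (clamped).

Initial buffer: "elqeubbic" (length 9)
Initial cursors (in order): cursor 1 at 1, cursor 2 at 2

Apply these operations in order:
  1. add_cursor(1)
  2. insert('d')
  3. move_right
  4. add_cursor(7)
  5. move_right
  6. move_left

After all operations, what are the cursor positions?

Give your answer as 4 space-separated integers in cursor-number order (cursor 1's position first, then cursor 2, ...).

Answer: 4 6 4 7

Derivation:
After op 1 (add_cursor(1)): buffer="elqeubbic" (len 9), cursors c1@1 c3@1 c2@2, authorship .........
After op 2 (insert('d')): buffer="eddldqeubbic" (len 12), cursors c1@3 c3@3 c2@5, authorship .13.2.......
After op 3 (move_right): buffer="eddldqeubbic" (len 12), cursors c1@4 c3@4 c2@6, authorship .13.2.......
After op 4 (add_cursor(7)): buffer="eddldqeubbic" (len 12), cursors c1@4 c3@4 c2@6 c4@7, authorship .13.2.......
After op 5 (move_right): buffer="eddldqeubbic" (len 12), cursors c1@5 c3@5 c2@7 c4@8, authorship .13.2.......
After op 6 (move_left): buffer="eddldqeubbic" (len 12), cursors c1@4 c3@4 c2@6 c4@7, authorship .13.2.......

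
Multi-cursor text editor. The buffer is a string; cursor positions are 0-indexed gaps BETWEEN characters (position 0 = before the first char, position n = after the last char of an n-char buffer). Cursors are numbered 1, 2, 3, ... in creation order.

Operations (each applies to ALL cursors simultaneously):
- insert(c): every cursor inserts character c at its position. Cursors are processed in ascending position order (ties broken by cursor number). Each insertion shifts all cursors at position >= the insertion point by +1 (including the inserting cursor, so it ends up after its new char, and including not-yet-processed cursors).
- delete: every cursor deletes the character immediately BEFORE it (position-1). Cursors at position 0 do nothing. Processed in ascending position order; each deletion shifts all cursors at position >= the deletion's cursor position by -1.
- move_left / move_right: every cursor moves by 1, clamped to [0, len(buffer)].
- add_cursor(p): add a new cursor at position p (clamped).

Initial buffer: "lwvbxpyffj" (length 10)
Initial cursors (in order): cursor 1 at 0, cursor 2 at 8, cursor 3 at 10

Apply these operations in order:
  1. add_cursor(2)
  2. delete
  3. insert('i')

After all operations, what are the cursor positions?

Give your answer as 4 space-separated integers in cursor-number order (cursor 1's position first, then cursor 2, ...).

Answer: 1 9 11 3

Derivation:
After op 1 (add_cursor(2)): buffer="lwvbxpyffj" (len 10), cursors c1@0 c4@2 c2@8 c3@10, authorship ..........
After op 2 (delete): buffer="lvbxpyf" (len 7), cursors c1@0 c4@1 c2@6 c3@7, authorship .......
After op 3 (insert('i')): buffer="ilivbxpyifi" (len 11), cursors c1@1 c4@3 c2@9 c3@11, authorship 1.4.....2.3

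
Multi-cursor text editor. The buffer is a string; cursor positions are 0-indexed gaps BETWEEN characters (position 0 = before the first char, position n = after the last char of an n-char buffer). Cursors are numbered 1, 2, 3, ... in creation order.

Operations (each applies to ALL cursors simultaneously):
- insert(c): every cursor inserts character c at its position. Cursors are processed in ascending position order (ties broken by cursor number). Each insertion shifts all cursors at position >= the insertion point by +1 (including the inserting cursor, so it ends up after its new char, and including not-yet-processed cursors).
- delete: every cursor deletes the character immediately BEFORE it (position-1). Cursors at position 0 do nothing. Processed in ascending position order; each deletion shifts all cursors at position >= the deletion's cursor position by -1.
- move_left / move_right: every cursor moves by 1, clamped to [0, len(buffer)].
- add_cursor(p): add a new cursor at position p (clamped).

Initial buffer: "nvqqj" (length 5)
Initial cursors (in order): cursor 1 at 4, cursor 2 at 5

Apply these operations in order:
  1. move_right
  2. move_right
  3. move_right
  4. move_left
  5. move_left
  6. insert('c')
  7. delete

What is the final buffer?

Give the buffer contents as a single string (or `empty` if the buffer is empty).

After op 1 (move_right): buffer="nvqqj" (len 5), cursors c1@5 c2@5, authorship .....
After op 2 (move_right): buffer="nvqqj" (len 5), cursors c1@5 c2@5, authorship .....
After op 3 (move_right): buffer="nvqqj" (len 5), cursors c1@5 c2@5, authorship .....
After op 4 (move_left): buffer="nvqqj" (len 5), cursors c1@4 c2@4, authorship .....
After op 5 (move_left): buffer="nvqqj" (len 5), cursors c1@3 c2@3, authorship .....
After op 6 (insert('c')): buffer="nvqccqj" (len 7), cursors c1@5 c2@5, authorship ...12..
After op 7 (delete): buffer="nvqqj" (len 5), cursors c1@3 c2@3, authorship .....

Answer: nvqqj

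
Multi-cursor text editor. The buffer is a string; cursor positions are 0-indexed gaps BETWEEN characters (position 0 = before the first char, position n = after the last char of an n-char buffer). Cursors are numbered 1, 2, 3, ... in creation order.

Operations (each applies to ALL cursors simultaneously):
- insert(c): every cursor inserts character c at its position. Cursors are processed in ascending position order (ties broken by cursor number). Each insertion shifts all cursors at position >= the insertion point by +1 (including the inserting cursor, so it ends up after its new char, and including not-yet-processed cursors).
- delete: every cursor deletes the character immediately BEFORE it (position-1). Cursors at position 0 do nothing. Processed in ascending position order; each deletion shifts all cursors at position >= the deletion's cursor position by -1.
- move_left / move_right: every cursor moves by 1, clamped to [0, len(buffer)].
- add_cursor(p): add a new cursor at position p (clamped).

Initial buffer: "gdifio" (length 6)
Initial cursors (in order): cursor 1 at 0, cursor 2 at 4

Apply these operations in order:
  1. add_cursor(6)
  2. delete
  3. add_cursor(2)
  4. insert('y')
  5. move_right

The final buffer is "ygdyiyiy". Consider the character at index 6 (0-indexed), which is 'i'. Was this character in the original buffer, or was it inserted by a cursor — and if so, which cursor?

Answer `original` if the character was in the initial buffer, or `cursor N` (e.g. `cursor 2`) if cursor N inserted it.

Answer: original

Derivation:
After op 1 (add_cursor(6)): buffer="gdifio" (len 6), cursors c1@0 c2@4 c3@6, authorship ......
After op 2 (delete): buffer="gdii" (len 4), cursors c1@0 c2@3 c3@4, authorship ....
After op 3 (add_cursor(2)): buffer="gdii" (len 4), cursors c1@0 c4@2 c2@3 c3@4, authorship ....
After op 4 (insert('y')): buffer="ygdyiyiy" (len 8), cursors c1@1 c4@4 c2@6 c3@8, authorship 1..4.2.3
After op 5 (move_right): buffer="ygdyiyiy" (len 8), cursors c1@2 c4@5 c2@7 c3@8, authorship 1..4.2.3
Authorship (.=original, N=cursor N): 1 . . 4 . 2 . 3
Index 6: author = original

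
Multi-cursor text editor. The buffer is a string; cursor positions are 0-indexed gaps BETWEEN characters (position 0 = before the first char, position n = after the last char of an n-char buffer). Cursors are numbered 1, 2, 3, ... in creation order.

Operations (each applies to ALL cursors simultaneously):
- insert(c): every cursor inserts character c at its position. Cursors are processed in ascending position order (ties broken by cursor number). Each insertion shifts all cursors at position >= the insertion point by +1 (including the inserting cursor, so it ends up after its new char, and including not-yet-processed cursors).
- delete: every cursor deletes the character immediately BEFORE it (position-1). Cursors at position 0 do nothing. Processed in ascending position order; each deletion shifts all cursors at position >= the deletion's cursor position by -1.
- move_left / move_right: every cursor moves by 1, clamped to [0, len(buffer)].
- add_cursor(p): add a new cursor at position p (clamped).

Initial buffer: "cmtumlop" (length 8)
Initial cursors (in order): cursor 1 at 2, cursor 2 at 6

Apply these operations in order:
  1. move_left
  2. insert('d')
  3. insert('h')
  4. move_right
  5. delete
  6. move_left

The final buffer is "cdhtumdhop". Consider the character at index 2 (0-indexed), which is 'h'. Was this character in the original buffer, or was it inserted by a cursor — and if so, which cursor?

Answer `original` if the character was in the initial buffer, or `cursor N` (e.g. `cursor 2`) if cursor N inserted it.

After op 1 (move_left): buffer="cmtumlop" (len 8), cursors c1@1 c2@5, authorship ........
After op 2 (insert('d')): buffer="cdmtumdlop" (len 10), cursors c1@2 c2@7, authorship .1....2...
After op 3 (insert('h')): buffer="cdhmtumdhlop" (len 12), cursors c1@3 c2@9, authorship .11....22...
After op 4 (move_right): buffer="cdhmtumdhlop" (len 12), cursors c1@4 c2@10, authorship .11....22...
After op 5 (delete): buffer="cdhtumdhop" (len 10), cursors c1@3 c2@8, authorship .11...22..
After op 6 (move_left): buffer="cdhtumdhop" (len 10), cursors c1@2 c2@7, authorship .11...22..
Authorship (.=original, N=cursor N): . 1 1 . . . 2 2 . .
Index 2: author = 1

Answer: cursor 1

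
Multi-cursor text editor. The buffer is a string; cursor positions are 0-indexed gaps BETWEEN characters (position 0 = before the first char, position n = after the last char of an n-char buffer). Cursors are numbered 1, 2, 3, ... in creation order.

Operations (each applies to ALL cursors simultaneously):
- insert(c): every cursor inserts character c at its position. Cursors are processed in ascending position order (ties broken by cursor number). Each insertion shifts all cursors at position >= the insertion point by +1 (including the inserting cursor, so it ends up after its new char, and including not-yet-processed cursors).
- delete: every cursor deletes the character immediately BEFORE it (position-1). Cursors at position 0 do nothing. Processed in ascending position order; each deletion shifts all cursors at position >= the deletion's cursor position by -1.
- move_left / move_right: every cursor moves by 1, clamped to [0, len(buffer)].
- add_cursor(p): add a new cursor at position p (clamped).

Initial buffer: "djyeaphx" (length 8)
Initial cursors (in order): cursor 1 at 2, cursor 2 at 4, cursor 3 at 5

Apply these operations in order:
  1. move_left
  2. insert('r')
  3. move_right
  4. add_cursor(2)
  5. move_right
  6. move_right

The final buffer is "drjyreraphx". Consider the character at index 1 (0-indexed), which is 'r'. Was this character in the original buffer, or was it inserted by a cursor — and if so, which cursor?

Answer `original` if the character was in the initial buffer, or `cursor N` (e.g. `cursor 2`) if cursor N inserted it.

After op 1 (move_left): buffer="djyeaphx" (len 8), cursors c1@1 c2@3 c3@4, authorship ........
After op 2 (insert('r')): buffer="drjyreraphx" (len 11), cursors c1@2 c2@5 c3@7, authorship .1..2.3....
After op 3 (move_right): buffer="drjyreraphx" (len 11), cursors c1@3 c2@6 c3@8, authorship .1..2.3....
After op 4 (add_cursor(2)): buffer="drjyreraphx" (len 11), cursors c4@2 c1@3 c2@6 c3@8, authorship .1..2.3....
After op 5 (move_right): buffer="drjyreraphx" (len 11), cursors c4@3 c1@4 c2@7 c3@9, authorship .1..2.3....
After op 6 (move_right): buffer="drjyreraphx" (len 11), cursors c4@4 c1@5 c2@8 c3@10, authorship .1..2.3....
Authorship (.=original, N=cursor N): . 1 . . 2 . 3 . . . .
Index 1: author = 1

Answer: cursor 1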